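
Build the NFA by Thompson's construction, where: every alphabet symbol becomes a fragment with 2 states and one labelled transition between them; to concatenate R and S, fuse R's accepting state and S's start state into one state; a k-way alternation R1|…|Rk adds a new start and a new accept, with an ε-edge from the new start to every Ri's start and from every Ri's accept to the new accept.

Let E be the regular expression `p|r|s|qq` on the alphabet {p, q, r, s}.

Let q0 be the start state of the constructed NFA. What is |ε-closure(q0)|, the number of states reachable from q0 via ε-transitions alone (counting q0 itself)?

5

Work bottom-up. For each fragment F, track |ε-closure(F.start)| and whether F's accept lies in that closure (i.e. whether F accepts ε). A single-symbol fragment has closure size 1 and does not accept ε.
  qq : same as the first factor's closure: C = 1
  p|r|s|qq : new start ε-reaches every alternative's start; none of them accept ε, so the new accept is not reached: C = 1 + 1 + 1 + 1 + 1 = 5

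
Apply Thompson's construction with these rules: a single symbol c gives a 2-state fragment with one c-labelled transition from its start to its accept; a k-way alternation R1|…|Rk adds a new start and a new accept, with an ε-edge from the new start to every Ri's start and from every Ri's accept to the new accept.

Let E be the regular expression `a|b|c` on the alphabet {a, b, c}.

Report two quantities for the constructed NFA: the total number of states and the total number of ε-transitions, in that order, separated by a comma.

8, 6

By structural recursion:
Each of the 3 symbol leaves contributes 2 states and 0 ε-transitions.
  a|b|c : 8 states, 6 ε-transitions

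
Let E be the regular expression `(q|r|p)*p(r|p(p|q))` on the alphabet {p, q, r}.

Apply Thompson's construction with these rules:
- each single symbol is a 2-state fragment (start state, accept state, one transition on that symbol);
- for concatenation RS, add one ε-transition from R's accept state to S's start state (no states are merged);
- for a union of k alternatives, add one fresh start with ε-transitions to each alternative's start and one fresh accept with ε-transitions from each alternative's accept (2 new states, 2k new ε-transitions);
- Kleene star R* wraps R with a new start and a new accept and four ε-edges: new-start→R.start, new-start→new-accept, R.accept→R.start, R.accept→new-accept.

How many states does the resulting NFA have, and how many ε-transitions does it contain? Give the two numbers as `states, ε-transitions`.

By structural recursion:
Each of the 8 symbol leaves contributes 2 states and 0 ε-transitions.
  q|r|p → 8 states, 6 ε-transitions
  (q|r|p)* → 10 states, 10 ε-transitions
  p|q → 6 states, 4 ε-transitions
  p(p|q) → 8 states, 5 ε-transitions
  r|p(p|q) → 12 states, 9 ε-transitions
  (q|r|p)*p(r|p(p|q)) → 24 states, 21 ε-transitions

24, 21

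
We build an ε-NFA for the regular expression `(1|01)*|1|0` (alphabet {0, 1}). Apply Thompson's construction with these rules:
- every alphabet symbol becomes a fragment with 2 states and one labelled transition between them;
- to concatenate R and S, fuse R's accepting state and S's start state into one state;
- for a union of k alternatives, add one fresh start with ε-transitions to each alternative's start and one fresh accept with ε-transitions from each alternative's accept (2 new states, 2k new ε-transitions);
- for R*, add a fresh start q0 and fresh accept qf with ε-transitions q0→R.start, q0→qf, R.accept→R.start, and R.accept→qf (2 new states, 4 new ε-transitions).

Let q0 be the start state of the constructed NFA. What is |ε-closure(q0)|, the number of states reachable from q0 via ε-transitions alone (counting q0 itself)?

Compute the ε-closure size of each fragment's start state recursively; a symbol fragment's start has no outgoing ε-edge, so its closure is just itself (size 1).
  01 → |ε-closure| equals the left operand's closure size = 1 (its accept is not ε-reachable, so the closure stops there)
  1|01 → new start ε-reaches every alternative's start; none of them accept ε, so the new accept is not reached: |ε-closure| = 1 + 1 + 1 = 3
  (1|01)* → the star's fresh start ε-reaches both the body's start and the fresh accept: |ε-closure| = 2 + 3 = 5
  (1|01)*|1|0 → new start ε-reaches every alternative's start; at least one alternative accepts ε, so the union's new accept is reached too: |ε-closure| = 1 + 5 + 1 + 1 + 1 = 9

9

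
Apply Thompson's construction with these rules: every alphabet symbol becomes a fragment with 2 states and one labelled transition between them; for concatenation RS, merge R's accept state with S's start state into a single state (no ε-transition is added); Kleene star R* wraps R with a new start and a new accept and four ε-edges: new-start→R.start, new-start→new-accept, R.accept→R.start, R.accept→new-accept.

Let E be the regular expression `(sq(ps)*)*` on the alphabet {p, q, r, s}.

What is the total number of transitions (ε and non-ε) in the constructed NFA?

12

Building bottom-up:
Each of the 4 symbol leaves contributes 1 transition (1 symbol, 0 ε).
  ps → 2 transitions (2 symbol, 0 ε)
  (ps)* → 6 transitions (2 symbol, 4 ε)
  sq(ps)* → 8 transitions (4 symbol, 4 ε)
  (sq(ps)*)* → 12 transitions (4 symbol, 8 ε)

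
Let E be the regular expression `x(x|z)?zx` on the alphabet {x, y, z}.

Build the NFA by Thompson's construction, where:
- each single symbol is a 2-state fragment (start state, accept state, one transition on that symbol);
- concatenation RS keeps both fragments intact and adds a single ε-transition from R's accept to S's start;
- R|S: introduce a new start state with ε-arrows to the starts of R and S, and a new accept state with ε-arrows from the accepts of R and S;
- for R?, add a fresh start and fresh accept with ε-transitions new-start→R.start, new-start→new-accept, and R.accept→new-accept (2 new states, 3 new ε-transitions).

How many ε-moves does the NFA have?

10

By structural recursion:
Each of the 5 symbol leaves contributes 0 ε-transitions.
  x|z : 4 ε-transitions
  (x|z)? : 7 ε-transitions
  x(x|z)?zx : 10 ε-transitions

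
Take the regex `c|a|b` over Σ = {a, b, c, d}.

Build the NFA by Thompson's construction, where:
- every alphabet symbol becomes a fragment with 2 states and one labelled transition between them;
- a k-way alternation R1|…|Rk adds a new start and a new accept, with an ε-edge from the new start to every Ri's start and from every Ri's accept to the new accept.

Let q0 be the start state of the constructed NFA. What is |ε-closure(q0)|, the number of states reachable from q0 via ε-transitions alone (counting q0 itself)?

Compute the ε-closure size of each fragment's start state recursively; a symbol fragment's start has no outgoing ε-edge, so its closure is just itself (size 1).
  c|a|b → new start ε-reaches every alternative's start; none of them accept ε, so the new accept is not reached: |ε-closure| = 1 + 1 + 1 + 1 = 4

4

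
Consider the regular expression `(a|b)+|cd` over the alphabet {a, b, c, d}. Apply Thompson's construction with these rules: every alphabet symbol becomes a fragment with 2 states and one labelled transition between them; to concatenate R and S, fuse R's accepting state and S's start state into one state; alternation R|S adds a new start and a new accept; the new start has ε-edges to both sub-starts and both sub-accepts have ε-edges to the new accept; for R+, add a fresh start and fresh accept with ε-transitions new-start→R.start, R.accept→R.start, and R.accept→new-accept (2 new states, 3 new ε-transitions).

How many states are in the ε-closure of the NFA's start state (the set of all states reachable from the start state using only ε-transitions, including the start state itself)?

Compute the ε-closure size of each fragment's start state recursively; a symbol fragment's start has no outgoing ε-edge, so its closure is just itself (size 1).
  a|b — |closure| = 1 + 1 + 1 = 3 (the new accept is not ε-reachable since no branch accepts ε)
  (a|b)+ — new start ε-reaches only the body's start; the new accept needs a symbol first: |closure| = 1 + 3 = 4
  cd — |closure| equals the left operand's closure size = 1 (its accept is not ε-reachable, so the closure stops there)
  (a|b)+|cd — |closure| = 1 + 4 + 1 = 6 (the new accept is not ε-reachable since no branch accepts ε)

6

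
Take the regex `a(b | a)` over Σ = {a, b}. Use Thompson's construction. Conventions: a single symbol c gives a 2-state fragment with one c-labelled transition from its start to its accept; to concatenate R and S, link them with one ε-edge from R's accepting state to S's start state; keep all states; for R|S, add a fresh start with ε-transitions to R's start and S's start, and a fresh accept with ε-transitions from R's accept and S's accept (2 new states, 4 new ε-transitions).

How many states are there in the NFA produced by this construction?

8

Recursing over subexpressions:
Each of the 3 symbol leaves contributes a 2-state fragment.
  b | a → 6 states
  a(b | a) → 8 states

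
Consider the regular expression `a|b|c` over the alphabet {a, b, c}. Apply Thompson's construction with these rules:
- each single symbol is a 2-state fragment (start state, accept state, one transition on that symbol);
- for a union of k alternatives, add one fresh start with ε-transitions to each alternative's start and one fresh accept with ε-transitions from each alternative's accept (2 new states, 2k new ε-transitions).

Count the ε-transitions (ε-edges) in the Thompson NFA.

6

Building bottom-up:
Each of the 3 symbol leaves contributes 0 ε-transitions.
  a|b|c → 6 ε-transitions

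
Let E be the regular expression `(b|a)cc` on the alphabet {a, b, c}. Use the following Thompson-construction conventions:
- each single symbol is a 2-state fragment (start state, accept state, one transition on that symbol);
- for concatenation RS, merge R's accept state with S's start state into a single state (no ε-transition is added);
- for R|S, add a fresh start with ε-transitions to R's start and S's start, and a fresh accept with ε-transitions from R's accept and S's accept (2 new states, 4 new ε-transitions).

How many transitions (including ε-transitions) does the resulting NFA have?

8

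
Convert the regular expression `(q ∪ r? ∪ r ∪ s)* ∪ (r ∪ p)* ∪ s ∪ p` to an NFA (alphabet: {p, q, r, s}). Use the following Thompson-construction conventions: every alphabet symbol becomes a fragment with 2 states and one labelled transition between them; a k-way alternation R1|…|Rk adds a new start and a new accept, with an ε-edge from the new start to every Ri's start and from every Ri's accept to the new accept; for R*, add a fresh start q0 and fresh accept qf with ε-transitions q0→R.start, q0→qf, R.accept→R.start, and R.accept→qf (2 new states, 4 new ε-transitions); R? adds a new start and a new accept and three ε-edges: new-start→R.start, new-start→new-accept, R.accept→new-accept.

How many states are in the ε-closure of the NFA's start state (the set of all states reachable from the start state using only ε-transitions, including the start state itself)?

19

Let C(F) = |ε-closure(F.start)| within fragment F, and note whether F accepts ε. Symbol fragments have C = 1 and do not accept ε. Then:
  r? → C = 1 (new start) + 1 (body) + 1 (new accept, via ε) = 3
  q ∪ r? ∪ r ∪ s → new start ε-reaches every alternative's start; at least one alternative accepts ε, so the union's new accept is reached too: C = 1 + 1 + 3 + 1 + 1 + 1 = 8
  (q ∪ r? ∪ r ∪ s)* → new start has ε-edges to the inner start and to the new accept, so C = 2 + 8 = 10
  r ∪ p → new start ε-reaches every alternative's start; none of them accept ε, so the new accept is not reached: C = 1 + 1 + 1 = 3
  (r ∪ p)* → new start has ε-edges to the inner start and to the new accept, so C = 2 + 3 = 5
  (q ∪ r? ∪ r ∪ s)* ∪ (r ∪ p)* ∪ s ∪ p → new start ε-reaches every alternative's start; at least one alternative accepts ε, so the union's new accept is reached too: C = 1 + 10 + 5 + 1 + 1 + 1 = 19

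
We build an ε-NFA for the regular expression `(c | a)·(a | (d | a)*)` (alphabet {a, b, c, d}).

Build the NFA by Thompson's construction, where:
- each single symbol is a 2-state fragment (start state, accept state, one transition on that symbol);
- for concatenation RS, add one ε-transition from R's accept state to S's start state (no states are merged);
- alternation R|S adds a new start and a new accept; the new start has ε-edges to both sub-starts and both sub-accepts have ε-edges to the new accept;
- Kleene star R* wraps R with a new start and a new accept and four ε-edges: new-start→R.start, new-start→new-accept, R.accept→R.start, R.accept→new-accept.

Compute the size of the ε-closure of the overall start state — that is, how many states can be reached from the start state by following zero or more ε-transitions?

3

Let C(F) = |ε-closure(F.start)| within fragment F, and note whether F accepts ε. Symbol fragments have C = 1 and do not accept ε. Then:
  c | a → |closure| = 1 + 1 + 1 = 3 (the new accept is not ε-reachable since no branch accepts ε)
  d | a → |closure| = 1 + 1 + 1 = 3 (the new accept is not ε-reachable since no branch accepts ε)
  (d | a)* → the star's fresh start ε-reaches both the body's start and the fresh accept: |closure| = 2 + 3 = 5
  a | (d | a)* → |closure| = 1 (new start) + (1 + 5) + 1 (new accept, since some branch ε-reaches its own accept) = 8
  (c | a)·(a | (d | a)*) → |closure| equals the left operand's closure size = 3 (its accept is not ε-reachable, so the closure stops there)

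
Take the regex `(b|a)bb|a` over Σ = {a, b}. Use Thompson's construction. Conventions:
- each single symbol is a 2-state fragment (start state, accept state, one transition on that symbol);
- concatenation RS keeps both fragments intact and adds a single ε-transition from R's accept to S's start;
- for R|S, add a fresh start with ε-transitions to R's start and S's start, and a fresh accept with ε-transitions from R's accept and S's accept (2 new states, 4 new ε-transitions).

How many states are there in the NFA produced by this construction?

Building bottom-up:
Each of the 5 symbol leaves contributes a 2-state fragment.
  b|a : 6 states
  (b|a)bb : 10 states
  (b|a)bb|a : 14 states

14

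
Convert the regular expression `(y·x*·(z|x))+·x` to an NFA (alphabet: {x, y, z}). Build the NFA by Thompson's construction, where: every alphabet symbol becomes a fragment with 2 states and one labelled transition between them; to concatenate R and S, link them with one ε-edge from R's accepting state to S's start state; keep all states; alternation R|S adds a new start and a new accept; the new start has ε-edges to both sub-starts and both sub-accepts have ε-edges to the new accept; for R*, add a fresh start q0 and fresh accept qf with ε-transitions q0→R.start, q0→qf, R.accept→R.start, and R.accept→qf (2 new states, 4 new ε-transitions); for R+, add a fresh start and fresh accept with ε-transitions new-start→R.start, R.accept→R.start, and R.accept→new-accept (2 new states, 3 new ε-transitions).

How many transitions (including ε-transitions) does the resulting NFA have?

19

Building bottom-up:
Each of the 5 symbol leaves contributes 1 transition (1 symbol, 0 ε).
  x* = 5 transitions (1 symbol, 4 ε)
  z|x = 6 transitions (2 symbol, 4 ε)
  y·x*·(z|x) = 14 transitions (4 symbol, 10 ε)
  (y·x*·(z|x))+ = 17 transitions (4 symbol, 13 ε)
  (y·x*·(z|x))+·x = 19 transitions (5 symbol, 14 ε)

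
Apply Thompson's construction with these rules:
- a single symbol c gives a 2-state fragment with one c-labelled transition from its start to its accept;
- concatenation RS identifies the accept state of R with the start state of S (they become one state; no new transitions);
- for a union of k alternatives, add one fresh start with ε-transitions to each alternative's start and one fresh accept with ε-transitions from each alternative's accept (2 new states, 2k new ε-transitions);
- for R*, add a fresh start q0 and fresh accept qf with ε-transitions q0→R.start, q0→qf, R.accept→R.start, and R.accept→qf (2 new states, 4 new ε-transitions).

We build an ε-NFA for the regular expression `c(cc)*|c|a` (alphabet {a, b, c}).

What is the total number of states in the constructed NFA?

12

Per subexpression:
Each of the 5 symbol leaves contributes a 2-state fragment.
  cc : 3 states
  (cc)* : 5 states
  c(cc)* : 6 states
  c(cc)*|c|a : 12 states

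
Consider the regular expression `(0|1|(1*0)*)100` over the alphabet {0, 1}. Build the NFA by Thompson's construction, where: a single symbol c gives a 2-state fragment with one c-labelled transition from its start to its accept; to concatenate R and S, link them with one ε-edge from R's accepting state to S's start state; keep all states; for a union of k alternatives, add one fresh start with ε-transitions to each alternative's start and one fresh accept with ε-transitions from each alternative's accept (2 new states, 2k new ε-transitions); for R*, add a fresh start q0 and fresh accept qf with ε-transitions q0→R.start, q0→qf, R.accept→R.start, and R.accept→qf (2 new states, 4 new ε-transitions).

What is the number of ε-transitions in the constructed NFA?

18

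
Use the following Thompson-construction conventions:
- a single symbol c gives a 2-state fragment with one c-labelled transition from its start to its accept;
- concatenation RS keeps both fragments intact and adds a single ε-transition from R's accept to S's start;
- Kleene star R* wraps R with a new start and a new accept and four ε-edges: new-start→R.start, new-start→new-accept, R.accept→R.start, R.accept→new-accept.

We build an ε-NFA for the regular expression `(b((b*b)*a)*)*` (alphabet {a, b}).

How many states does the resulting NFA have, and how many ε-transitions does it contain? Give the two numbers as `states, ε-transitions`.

16, 19

Recursing over subexpressions:
Each of the 4 symbol leaves contributes 2 states and 0 ε-transitions.
  b* → 4 states, 4 ε-transitions
  b*b → 6 states, 5 ε-transitions
  (b*b)* → 8 states, 9 ε-transitions
  (b*b)*a → 10 states, 10 ε-transitions
  ((b*b)*a)* → 12 states, 14 ε-transitions
  b((b*b)*a)* → 14 states, 15 ε-transitions
  (b((b*b)*a)*)* → 16 states, 19 ε-transitions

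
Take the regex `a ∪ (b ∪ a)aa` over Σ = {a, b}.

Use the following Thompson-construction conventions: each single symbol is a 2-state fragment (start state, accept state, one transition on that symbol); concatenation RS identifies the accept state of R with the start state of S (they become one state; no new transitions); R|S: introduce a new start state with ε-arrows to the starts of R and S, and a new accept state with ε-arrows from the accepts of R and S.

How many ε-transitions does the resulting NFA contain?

8

Recursing over subexpressions:
Each of the 5 symbol leaves contributes 0 ε-transitions.
  b ∪ a = 4 ε-transitions
  (b ∪ a)aa = 4 ε-transitions
  a ∪ (b ∪ a)aa = 8 ε-transitions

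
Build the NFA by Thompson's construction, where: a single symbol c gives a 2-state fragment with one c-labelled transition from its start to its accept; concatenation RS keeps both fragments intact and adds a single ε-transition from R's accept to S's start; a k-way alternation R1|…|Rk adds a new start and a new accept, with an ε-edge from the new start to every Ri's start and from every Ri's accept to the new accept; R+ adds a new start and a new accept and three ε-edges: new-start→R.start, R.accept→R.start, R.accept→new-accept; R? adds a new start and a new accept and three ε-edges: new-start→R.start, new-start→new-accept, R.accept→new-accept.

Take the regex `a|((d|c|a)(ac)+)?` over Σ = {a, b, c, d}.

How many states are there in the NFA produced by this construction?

20

Bottom-up over the parse tree:
Each of the 6 symbol leaves contributes a 2-state fragment.
  d|c|a = 8 states
  ac = 4 states
  (ac)+ = 6 states
  (d|c|a)(ac)+ = 14 states
  ((d|c|a)(ac)+)? = 16 states
  a|((d|c|a)(ac)+)? = 20 states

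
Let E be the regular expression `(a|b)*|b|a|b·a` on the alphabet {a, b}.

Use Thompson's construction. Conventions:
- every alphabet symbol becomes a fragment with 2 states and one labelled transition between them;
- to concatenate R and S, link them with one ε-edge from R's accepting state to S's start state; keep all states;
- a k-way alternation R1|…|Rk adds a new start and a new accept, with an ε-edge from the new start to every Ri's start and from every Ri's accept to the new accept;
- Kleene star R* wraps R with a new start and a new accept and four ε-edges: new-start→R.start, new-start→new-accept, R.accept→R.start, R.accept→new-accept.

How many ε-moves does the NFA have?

17

Bottom-up over the parse tree:
Each of the 6 symbol leaves contributes 0 ε-transitions.
  a|b : 4 ε-transitions
  (a|b)* : 8 ε-transitions
  b·a : 1 ε-transition
  (a|b)*|b|a|b·a : 17 ε-transitions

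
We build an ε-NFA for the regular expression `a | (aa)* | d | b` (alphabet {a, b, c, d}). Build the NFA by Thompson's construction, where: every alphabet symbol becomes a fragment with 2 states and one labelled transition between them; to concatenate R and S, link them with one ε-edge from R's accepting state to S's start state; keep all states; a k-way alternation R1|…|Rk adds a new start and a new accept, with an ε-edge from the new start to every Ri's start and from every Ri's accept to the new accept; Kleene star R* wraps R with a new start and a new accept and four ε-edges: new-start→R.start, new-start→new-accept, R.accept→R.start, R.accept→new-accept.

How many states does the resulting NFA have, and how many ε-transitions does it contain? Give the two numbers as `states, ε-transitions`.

14, 13

Per subexpression:
Each of the 5 symbol leaves contributes 2 states and 0 ε-transitions.
  aa = 4 states, 1 ε-transition
  (aa)* = 6 states, 5 ε-transitions
  a | (aa)* | d | b = 14 states, 13 ε-transitions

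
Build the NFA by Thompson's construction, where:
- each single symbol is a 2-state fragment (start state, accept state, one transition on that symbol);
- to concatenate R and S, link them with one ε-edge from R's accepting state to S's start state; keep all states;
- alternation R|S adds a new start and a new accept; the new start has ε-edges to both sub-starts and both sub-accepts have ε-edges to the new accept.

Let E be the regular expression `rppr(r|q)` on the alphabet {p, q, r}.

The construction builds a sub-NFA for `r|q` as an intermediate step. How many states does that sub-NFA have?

6

Fragment for `r|q`:
Each of the 2 symbol leaves contributes a 2-state fragment.
  r|q — 6 states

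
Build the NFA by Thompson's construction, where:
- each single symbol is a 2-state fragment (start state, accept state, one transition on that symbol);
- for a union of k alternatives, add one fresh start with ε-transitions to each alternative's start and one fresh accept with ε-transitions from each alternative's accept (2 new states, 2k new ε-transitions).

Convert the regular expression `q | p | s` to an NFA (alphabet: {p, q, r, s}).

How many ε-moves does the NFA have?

6

Bottom-up over the parse tree:
Each of the 3 symbol leaves contributes 0 ε-transitions.
  q | p | s — 6 ε-transitions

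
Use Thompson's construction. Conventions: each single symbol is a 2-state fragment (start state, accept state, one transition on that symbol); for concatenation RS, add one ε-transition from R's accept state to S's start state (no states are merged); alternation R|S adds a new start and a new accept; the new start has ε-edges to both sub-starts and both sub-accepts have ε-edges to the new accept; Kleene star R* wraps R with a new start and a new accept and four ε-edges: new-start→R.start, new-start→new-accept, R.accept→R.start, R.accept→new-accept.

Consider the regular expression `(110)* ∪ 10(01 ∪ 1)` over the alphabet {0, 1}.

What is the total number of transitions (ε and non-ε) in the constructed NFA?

25

Recursing over subexpressions:
Each of the 8 symbol leaves contributes 1 transition (1 symbol, 0 ε).
  110 — 5 transitions (3 symbol, 2 ε)
  (110)* — 9 transitions (3 symbol, 6 ε)
  01 — 3 transitions (2 symbol, 1 ε)
  01 ∪ 1 — 8 transitions (3 symbol, 5 ε)
  10(01 ∪ 1) — 12 transitions (5 symbol, 7 ε)
  (110)* ∪ 10(01 ∪ 1) — 25 transitions (8 symbol, 17 ε)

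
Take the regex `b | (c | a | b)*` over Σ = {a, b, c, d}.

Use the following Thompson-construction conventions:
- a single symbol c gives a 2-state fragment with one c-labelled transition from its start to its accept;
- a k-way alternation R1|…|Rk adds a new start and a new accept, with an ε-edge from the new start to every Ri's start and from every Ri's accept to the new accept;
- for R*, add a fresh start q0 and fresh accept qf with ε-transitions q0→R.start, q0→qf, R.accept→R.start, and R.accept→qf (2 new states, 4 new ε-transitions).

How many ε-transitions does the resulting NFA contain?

14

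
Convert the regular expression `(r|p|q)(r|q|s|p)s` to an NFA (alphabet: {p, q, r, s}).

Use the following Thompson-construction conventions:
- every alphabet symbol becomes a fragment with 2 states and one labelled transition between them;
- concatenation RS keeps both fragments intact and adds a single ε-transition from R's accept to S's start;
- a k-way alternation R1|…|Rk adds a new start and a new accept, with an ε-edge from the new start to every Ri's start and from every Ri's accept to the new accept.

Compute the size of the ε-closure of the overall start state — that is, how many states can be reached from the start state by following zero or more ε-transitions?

Let C(F) = |ε-closure(F.start)| within fragment F, and note whether F accepts ε. Symbol fragments have C = 1 and do not accept ε. Then:
  r|p|q — |closure| = 1 + 1 + 1 + 1 = 4 (the new accept is not ε-reachable since no branch accepts ε)
  r|q|s|p — new start ε-reaches every alternative's start; none of them accept ε, so the new accept is not reached: |closure| = 1 + 1 + 1 + 1 + 1 = 5
  (r|p|q)(r|q|s|p)s — same as the first factor's closure: |closure| = 4

4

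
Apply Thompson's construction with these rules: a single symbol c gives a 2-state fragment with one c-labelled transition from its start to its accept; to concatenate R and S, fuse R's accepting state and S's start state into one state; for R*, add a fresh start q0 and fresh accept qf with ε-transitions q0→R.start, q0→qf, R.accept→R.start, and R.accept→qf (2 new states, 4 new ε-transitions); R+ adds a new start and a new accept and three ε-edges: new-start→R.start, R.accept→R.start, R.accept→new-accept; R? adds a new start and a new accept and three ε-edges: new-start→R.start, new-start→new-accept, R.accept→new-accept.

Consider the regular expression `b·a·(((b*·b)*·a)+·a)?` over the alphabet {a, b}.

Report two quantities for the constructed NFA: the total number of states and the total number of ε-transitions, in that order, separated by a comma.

15, 14

By structural recursion:
Each of the 6 symbol leaves contributes 2 states and 0 ε-transitions.
  b* = 4 states, 4 ε-transitions
  b*·b = 5 states, 4 ε-transitions
  (b*·b)* = 7 states, 8 ε-transitions
  (b*·b)*·a = 8 states, 8 ε-transitions
  ((b*·b)*·a)+ = 10 states, 11 ε-transitions
  ((b*·b)*·a)+·a = 11 states, 11 ε-transitions
  (((b*·b)*·a)+·a)? = 13 states, 14 ε-transitions
  b·a·(((b*·b)*·a)+·a)? = 15 states, 14 ε-transitions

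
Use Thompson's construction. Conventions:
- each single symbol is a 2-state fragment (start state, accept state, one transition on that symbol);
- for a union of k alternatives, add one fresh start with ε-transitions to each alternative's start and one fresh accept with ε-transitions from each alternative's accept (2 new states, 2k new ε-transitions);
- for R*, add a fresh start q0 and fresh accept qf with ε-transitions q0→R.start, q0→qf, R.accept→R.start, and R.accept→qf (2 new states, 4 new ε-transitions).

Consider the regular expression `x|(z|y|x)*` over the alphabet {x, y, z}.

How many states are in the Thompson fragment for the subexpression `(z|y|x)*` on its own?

Fragment for `(z|y|x)*`:
Each of the 3 symbol leaves contributes a 2-state fragment.
  z|y|x = 8 states
  (z|y|x)* = 10 states

10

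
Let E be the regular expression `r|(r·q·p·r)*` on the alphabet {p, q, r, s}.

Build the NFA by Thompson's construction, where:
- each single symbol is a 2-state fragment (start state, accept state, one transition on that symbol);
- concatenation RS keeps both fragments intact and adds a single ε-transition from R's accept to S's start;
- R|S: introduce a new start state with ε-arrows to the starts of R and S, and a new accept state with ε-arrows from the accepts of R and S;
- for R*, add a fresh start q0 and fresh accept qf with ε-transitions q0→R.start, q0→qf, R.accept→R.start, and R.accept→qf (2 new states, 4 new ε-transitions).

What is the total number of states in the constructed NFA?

Recursing over subexpressions:
Each of the 5 symbol leaves contributes a 2-state fragment.
  r·q·p·r : 8 states
  (r·q·p·r)* : 10 states
  r|(r·q·p·r)* : 14 states

14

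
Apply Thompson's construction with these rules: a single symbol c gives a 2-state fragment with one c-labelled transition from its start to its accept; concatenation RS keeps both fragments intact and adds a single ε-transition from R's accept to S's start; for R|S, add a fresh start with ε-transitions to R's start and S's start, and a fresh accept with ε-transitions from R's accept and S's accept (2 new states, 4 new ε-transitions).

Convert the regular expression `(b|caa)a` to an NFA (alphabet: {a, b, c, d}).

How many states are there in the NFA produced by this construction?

12

Recursing over subexpressions:
Each of the 5 symbol leaves contributes a 2-state fragment.
  caa — 6 states
  b|caa — 10 states
  (b|caa)a — 12 states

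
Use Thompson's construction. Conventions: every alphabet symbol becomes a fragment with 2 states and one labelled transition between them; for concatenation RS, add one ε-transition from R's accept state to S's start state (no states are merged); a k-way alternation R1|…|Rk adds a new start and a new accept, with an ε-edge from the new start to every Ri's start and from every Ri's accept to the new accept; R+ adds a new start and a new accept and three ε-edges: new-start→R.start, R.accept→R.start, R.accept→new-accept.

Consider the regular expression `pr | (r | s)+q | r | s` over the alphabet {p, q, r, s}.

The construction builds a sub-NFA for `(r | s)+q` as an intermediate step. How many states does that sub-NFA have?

Fragment for `(r | s)+q`:
Each of the 3 symbol leaves contributes a 2-state fragment.
  r | s — 6 states
  (r | s)+ — 8 states
  (r | s)+q — 10 states

10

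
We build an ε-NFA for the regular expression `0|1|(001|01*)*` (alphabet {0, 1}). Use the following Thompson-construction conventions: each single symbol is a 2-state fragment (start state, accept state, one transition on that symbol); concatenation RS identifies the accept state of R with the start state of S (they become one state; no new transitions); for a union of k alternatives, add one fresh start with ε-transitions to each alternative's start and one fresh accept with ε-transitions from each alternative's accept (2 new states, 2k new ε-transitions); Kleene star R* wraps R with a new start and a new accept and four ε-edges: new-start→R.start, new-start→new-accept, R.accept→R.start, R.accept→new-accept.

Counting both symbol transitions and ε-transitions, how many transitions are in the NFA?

By structural recursion:
Each of the 7 symbol leaves contributes 1 transition (1 symbol, 0 ε).
  001 = 3 transitions (3 symbol, 0 ε)
  1* = 5 transitions (1 symbol, 4 ε)
  01* = 6 transitions (2 symbol, 4 ε)
  001|01* = 13 transitions (5 symbol, 8 ε)
  (001|01*)* = 17 transitions (5 symbol, 12 ε)
  0|1|(001|01*)* = 25 transitions (7 symbol, 18 ε)

25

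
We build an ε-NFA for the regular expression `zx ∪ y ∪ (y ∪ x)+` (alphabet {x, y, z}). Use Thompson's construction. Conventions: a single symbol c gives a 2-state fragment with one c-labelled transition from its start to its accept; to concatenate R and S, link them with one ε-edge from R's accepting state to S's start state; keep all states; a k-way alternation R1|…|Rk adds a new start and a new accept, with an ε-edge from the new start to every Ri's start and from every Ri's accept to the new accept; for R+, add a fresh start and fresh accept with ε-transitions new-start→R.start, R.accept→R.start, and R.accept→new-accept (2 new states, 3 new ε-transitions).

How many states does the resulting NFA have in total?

By structural recursion:
Each of the 5 symbol leaves contributes a 2-state fragment.
  zx — 4 states
  y ∪ x — 6 states
  (y ∪ x)+ — 8 states
  zx ∪ y ∪ (y ∪ x)+ — 16 states

16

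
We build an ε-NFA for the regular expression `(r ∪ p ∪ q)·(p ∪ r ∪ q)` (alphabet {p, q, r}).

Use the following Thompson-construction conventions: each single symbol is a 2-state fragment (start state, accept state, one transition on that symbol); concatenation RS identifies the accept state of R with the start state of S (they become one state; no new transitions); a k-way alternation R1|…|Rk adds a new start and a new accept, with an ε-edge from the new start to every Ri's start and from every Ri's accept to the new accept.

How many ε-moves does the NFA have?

12

Recursing over subexpressions:
Each of the 6 symbol leaves contributes 0 ε-transitions.
  r ∪ p ∪ q : 6 ε-transitions
  p ∪ r ∪ q : 6 ε-transitions
  (r ∪ p ∪ q)·(p ∪ r ∪ q) : 12 ε-transitions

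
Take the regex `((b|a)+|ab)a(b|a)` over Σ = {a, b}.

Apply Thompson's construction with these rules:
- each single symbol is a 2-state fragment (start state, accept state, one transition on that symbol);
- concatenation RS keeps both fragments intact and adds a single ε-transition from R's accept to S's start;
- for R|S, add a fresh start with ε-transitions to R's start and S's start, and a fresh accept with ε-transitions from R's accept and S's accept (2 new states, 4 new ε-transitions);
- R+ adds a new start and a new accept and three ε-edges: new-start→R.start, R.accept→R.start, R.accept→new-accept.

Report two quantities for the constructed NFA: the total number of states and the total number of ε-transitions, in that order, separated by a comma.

22, 18

Per subexpression:
Each of the 7 symbol leaves contributes 2 states and 0 ε-transitions.
  b|a → 6 states, 4 ε-transitions
  (b|a)+ → 8 states, 7 ε-transitions
  ab → 4 states, 1 ε-transition
  (b|a)+|ab → 14 states, 12 ε-transitions
  b|a → 6 states, 4 ε-transitions
  ((b|a)+|ab)a(b|a) → 22 states, 18 ε-transitions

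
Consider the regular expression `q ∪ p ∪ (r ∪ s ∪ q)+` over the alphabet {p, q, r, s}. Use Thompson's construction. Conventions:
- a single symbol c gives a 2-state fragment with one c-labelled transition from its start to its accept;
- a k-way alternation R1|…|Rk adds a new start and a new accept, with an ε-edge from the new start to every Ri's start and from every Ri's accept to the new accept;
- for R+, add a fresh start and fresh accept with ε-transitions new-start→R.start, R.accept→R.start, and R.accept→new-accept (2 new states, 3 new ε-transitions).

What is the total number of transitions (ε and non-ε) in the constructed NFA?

Building bottom-up:
Each of the 5 symbol leaves contributes 1 transition (1 symbol, 0 ε).
  r ∪ s ∪ q : 9 transitions (3 symbol, 6 ε)
  (r ∪ s ∪ q)+ : 12 transitions (3 symbol, 9 ε)
  q ∪ p ∪ (r ∪ s ∪ q)+ : 20 transitions (5 symbol, 15 ε)

20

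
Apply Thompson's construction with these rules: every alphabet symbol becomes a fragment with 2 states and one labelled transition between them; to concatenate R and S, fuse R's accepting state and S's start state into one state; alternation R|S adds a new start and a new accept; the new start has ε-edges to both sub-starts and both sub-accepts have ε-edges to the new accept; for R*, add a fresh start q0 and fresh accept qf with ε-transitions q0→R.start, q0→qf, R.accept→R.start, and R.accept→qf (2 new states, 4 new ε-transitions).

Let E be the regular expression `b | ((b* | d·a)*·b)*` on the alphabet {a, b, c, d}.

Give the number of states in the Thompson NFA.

18

Bottom-up over the parse tree:
Each of the 5 symbol leaves contributes a 2-state fragment.
  b* — 4 states
  d·a — 3 states
  b* | d·a — 9 states
  (b* | d·a)* — 11 states
  (b* | d·a)*·b — 12 states
  ((b* | d·a)*·b)* — 14 states
  b | ((b* | d·a)*·b)* — 18 states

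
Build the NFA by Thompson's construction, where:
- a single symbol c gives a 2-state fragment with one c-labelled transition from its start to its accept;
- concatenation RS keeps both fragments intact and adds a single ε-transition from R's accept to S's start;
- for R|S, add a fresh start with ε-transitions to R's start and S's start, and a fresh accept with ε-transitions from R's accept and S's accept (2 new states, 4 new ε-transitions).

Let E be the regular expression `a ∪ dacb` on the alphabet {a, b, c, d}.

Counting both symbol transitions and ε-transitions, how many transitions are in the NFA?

12

Recursing over subexpressions:
Each of the 5 symbol leaves contributes 1 transition (1 symbol, 0 ε).
  dacb → 7 transitions (4 symbol, 3 ε)
  a ∪ dacb → 12 transitions (5 symbol, 7 ε)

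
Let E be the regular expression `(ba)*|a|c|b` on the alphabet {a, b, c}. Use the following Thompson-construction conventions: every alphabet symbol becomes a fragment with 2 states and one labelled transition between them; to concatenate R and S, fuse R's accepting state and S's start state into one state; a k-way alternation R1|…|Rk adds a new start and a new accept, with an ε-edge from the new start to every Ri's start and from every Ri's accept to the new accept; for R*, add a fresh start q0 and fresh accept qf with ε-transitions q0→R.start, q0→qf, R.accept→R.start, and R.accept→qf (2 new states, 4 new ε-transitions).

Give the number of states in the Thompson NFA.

13

Per subexpression:
Each of the 5 symbol leaves contributes a 2-state fragment.
  ba → 3 states
  (ba)* → 5 states
  (ba)*|a|c|b → 13 states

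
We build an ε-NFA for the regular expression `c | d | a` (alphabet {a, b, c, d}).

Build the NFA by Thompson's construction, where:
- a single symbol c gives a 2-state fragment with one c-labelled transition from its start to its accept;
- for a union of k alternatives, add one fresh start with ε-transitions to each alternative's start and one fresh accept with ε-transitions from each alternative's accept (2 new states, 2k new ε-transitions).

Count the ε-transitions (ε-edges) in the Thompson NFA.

6

Recursing over subexpressions:
Each of the 3 symbol leaves contributes 0 ε-transitions.
  c | d | a : 6 ε-transitions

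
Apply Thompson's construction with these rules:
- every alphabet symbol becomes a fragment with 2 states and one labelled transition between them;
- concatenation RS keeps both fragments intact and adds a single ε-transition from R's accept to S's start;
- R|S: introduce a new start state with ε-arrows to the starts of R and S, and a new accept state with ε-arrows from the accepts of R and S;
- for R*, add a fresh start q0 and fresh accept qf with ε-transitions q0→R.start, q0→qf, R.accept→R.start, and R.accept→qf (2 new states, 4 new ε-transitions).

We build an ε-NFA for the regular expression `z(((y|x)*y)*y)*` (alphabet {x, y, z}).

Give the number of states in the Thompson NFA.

Bottom-up over the parse tree:
Each of the 5 symbol leaves contributes a 2-state fragment.
  y|x → 6 states
  (y|x)* → 8 states
  (y|x)*y → 10 states
  ((y|x)*y)* → 12 states
  ((y|x)*y)*y → 14 states
  (((y|x)*y)*y)* → 16 states
  z(((y|x)*y)*y)* → 18 states

18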